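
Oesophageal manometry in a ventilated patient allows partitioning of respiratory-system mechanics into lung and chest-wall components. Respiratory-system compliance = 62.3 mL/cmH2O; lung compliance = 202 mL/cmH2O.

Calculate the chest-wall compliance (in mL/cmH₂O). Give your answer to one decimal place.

90.1

1/Ccw = 1/Crs − 1/CL.
1/Ccw = 1/62.3 − 1/202 = 0.0111.
Ccw = 90.09 mL/cmH2O.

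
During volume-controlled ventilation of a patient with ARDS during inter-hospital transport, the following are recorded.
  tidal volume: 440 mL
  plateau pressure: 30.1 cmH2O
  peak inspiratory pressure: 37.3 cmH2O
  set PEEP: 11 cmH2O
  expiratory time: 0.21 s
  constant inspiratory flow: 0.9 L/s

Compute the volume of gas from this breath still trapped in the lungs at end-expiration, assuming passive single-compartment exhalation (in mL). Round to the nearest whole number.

R = (PIP − Pplat)/V̇ = (37.3 − 30.1) / 0.9 = 7.2/0.9 = 8.0 cmH2O·s/L.
C = Vt/(Pplat − PEEP) = 440.0 / (30.1 − 11) = 440.0/19.1 = 23.037 mL/cmH2O.
τ = R × C = 8.0 × 0.02304 L/cmH2O = 0.1843 s.
Fraction remaining = e^(−Te/τ) = e^(−0.21/0.1843) = 0.32.
Trapped volume = 440.0 × 0.32 = 140.8 mL.

141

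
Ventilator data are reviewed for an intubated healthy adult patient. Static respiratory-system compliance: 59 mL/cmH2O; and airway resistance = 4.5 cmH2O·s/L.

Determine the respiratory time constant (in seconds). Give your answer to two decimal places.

0.27

τ = R × C = 4.5 × 59 mL/cmH2O = 4.5 × 0.059 L/cmH2O = 0.2655 s.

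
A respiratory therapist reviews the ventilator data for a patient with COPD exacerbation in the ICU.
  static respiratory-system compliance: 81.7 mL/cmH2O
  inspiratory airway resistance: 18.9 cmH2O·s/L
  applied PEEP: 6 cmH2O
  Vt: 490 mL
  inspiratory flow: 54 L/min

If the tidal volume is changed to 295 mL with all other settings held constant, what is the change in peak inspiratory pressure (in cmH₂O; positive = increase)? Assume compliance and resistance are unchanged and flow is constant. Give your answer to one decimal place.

PIP = Vt/C + R·V̇ + PEEP (constant-flow equation of motion).
Only the elastic term changes: ΔPIP = ΔVt / C = (295 − 490) / 81.7 = -2.387 cmH2O.

-2.4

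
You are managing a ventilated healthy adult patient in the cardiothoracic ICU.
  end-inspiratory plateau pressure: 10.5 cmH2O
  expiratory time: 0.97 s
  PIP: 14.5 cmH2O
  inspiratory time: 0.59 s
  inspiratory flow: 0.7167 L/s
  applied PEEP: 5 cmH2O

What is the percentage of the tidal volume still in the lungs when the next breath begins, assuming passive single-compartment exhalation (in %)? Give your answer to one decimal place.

Vt = flow × Ti = 0.7167 L/s × 0.59 s × 1000 mL/L = 422.85 mL.
R = (PIP − Pplat)/V̇ = (14.5 − 10.5) / 0.7167 = 4.0/0.7167 = 5.581 cmH2O·s/L.
C = Vt/(Pplat − PEEP) = 422.85 / (10.5 − 5) = 422.85/5.5 = 76.882 mL/cmH2O.
τ = R × C = 5.581 × 0.07688 L/cmH2O = 0.4291 s.
Fraction remaining at end-expiration = e^(−Te/τ) = e^(−0.97/0.4291) = 0.1043 → 10.43%.

10.4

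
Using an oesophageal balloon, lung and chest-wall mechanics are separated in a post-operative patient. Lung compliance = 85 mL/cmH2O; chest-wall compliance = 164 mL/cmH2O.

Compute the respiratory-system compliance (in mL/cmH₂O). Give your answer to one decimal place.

56.0

Lung and chest wall are elastances in series: 1/Crs = 1/CL + 1/Ccw.
1/Crs = 1/85 + 1/164 = 0.01786.
Crs = 55.991 mL/cmH2O.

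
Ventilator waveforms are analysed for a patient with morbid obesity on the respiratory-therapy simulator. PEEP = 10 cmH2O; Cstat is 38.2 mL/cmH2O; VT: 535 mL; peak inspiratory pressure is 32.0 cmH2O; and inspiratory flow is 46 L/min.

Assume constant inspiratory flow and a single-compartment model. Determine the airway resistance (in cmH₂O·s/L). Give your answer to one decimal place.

Flow: 46 L/min ÷ 60 = 0.7667 L/s.
Equation of motion (constant flow): PIP = Vt/C + R·V̇ + PEEP.
R·V̇ = PIP − Vt/C − PEEP = 32.0 − 535/38.2 − 10 = 32.0 − 14.005 − 10 = 7.995 cmH2O.
R = 7.995 / 0.7667 = 10.428 cmH2O·s/L.

10.4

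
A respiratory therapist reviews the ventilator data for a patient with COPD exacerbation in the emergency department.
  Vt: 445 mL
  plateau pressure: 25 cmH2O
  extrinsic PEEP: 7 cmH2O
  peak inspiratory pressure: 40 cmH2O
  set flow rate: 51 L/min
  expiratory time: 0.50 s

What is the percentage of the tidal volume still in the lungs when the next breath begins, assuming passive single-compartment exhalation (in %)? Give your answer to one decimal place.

31.8

Flow: 51 L/min ÷ 60 = 0.85 L/s.
R = (PIP − Pplat)/V̇ = (40 − 25) / 0.85 = 15.0/0.85 = 17.647 cmH2O·s/L.
C = Vt/(Pplat − PEEP) = 445.0 / (25 − 7) = 445.0/18.0 = 24.722 mL/cmH2O.
τ = R × C = 17.647 × 0.02472 L/cmH2O = 0.4362 s.
Fraction remaining at end-expiration = e^(−Te/τ) = e^(−0.50/0.4362) = 0.3178 → 31.78%.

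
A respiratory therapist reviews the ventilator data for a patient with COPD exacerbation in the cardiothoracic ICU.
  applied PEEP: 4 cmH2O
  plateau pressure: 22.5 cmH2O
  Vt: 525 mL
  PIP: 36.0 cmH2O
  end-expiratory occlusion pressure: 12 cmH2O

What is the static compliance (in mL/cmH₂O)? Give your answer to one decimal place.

50.0

End-expiratory occlusion gives total PEEP = 12 cmH2O (intrinsic PEEP = 12 − 4 = 8). Use total PEEP for the elastic gradient.
Cstat = Vt / (Pplat − PEEPtotal) = 525 / (22.5 − 12) = 525 / 10.5 = 50.0 mL/cmH2O.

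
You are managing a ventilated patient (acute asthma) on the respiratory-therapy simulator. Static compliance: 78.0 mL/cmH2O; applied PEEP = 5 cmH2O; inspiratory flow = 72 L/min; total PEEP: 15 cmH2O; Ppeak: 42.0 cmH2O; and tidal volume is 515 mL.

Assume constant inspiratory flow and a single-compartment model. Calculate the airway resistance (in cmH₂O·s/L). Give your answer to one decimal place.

Flow: 72 L/min ÷ 60 = 1.2 L/s.
Total PEEP = 15 cmH2O (set 5 + intrinsic 10); this is the baseline alveolar pressure.
Equation of motion (constant flow): PIP = Vt/C + R·V̇ + PEEP.
R·V̇ = PIP − Vt/C − PEEP = 42.0 − 515/78.0 − 15 = 42.0 − 6.603 − 15 = 20.397 cmH2O.
R = 20.397 / 1.2 = 16.998 cmH2O·s/L.

17.0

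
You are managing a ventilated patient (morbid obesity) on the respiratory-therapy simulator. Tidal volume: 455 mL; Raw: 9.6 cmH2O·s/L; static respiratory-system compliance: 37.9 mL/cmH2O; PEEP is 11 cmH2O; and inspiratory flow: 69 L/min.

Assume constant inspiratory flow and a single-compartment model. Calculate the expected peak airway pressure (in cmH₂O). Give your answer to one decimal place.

Flow: 69 L/min ÷ 60 = 1.15 L/s.
Equation of motion (constant flow): PIP = Vt/C + R·V̇ + PEEP.
PIP = 455/37.9 + 9.6×1.15 + 11 = 12.005 + 11.04 + 11 = 34.045 cmH2O.

34.0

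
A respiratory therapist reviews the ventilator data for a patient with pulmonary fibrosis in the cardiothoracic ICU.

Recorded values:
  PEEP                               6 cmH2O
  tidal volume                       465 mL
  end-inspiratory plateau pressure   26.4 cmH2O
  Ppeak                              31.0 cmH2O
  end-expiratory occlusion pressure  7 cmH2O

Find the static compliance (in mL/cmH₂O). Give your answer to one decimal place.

End-expiratory occlusion gives total PEEP = 7 cmH2O (intrinsic PEEP = 7 − 6 = 1). Use total PEEP for the elastic gradient.
Cstat = Vt / (Pplat − PEEPtotal) = 465 / (26.4 − 7) = 465 / 19.4 = 23.969 mL/cmH2O.

24.0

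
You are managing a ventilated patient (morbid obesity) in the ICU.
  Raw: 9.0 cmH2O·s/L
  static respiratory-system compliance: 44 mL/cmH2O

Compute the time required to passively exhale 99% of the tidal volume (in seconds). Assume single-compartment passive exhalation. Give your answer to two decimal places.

τ = R × C = 9.0 × 44 mL/cmH2O = 9.0 × 0.044 L/cmH2O = 0.396 s.
Exhaled fraction f = 1 − e^(−t/τ) → t = −τ·ln(1 − f) = −0.396·ln(0.01) = 1.824 s.

1.82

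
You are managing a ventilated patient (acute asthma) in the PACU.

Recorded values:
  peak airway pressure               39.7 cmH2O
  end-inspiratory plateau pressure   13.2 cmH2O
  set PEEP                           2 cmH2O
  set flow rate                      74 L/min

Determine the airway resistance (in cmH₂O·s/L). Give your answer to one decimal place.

Flow: 74 L/min ÷ 60 = 1.2333 L/s.
Raw = (PIP − Pplat) / flow = (39.7 − 13.2) / 1.2333 = 26.5 / 1.2333 = 21.487 cmH2O·s/L.

21.5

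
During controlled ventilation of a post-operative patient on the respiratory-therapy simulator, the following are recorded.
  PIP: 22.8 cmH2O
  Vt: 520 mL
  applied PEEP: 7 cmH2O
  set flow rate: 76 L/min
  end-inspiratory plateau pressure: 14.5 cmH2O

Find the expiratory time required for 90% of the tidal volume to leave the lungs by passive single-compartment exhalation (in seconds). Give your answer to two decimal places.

Flow: 76 L/min ÷ 60 = 1.2667 L/s.
R = (PIP − Pplat)/V̇ = (22.8 − 14.5) / 1.2667 = 8.3/1.2667 = 6.552 cmH2O·s/L.
C = Vt/(Pplat − PEEP) = 520.0 / (14.5 − 7) = 520.0/7.5 = 69.333 mL/cmH2O.
τ = R × C = 6.552 × 0.06933 L/cmH2O = 0.4543 s.
t = −τ·ln(1 − 0.90) = −0.4543·ln(0.1) = 1.046 s.

1.05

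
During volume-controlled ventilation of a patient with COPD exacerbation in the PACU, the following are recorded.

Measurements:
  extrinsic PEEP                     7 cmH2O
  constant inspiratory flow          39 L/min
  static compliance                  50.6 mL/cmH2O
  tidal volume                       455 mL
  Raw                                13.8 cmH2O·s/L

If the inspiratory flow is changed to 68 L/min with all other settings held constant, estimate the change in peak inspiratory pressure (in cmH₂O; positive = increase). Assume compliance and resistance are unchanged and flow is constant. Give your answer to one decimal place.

Flow: 39 L/min ÷ 60 = 0.65 L/s.
New flow: 68 L/min ÷ 60 = 1.1333 L/s.
PIP = Vt/C + R·V̇ + PEEP (constant-flow equation of motion).
Only the resistive term changes: ΔPIP = R × ΔV̇ = 13.8 × (1.1333 − 0.65) = 13.8 × 0.4833 = 6.67 cmH2O.

6.7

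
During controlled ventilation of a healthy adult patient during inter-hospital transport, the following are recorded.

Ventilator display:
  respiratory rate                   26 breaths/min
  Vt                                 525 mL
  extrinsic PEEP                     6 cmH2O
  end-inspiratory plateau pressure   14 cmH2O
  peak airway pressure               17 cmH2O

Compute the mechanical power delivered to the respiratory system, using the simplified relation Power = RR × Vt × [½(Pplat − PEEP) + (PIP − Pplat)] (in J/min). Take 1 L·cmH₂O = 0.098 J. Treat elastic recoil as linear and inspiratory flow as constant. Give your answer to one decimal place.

Per-breath work = Vt × [½(Pplat−PEEP) + (PIP−Pplat)] = 0.525 × [0.5×8.0 + 3.0] = 0.525 × 7.0 = 3.675 L·cmH2O.
Power = 26 × 3.675 = 95.55 L·cmH2O/min.
× 0.098 J/(L·cmH2O) → 9.364 J/min.

9.4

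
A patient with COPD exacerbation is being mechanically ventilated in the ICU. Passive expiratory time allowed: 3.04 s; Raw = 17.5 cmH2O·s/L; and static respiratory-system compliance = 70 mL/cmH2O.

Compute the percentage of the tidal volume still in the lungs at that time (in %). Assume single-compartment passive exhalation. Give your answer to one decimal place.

τ = R × C = 17.5 × 70 mL/cmH2O = 17.5 × 0.070 L/cmH2O = 1.225 s.
Passive exhalation: V(t)/V₀ = e^(−t/τ) = e^(−3.04/1.225) = 0.08361.
Fraction remaining = 0.08361 → 8.361%.

8.4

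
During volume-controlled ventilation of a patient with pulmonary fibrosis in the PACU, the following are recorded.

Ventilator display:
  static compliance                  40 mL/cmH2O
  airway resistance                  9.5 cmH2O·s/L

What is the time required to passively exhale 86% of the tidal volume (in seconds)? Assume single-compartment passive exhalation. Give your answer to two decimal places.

0.75

τ = R × C = 9.5 × 40 mL/cmH2O = 9.5 × 0.040 L/cmH2O = 0.38 s.
Exhaled fraction f = 1 − e^(−t/τ) → t = −τ·ln(1 − f) = −0.38·ln(0.14) = 0.7471 s.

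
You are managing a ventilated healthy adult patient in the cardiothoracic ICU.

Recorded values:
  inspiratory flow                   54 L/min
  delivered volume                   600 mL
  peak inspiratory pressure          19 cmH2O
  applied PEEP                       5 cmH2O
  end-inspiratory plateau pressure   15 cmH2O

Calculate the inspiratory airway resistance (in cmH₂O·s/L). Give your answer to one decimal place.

4.4

Flow: 54 L/min ÷ 60 = 0.9 L/s.
Raw = (PIP − Pplat) / flow = (19 − 15) / 0.9 = 4.0 / 0.9 = 4.444 cmH2O·s/L.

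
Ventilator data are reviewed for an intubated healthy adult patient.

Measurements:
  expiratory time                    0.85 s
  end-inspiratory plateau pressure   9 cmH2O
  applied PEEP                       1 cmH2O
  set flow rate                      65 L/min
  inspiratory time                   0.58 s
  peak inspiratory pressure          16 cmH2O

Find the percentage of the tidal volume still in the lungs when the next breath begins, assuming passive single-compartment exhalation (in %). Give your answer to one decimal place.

18.7

Flow: 65 L/min ÷ 60 = 1.0833 L/s.
Vt = flow × Ti = 1.0833 L/s × 0.58 s × 1000 mL/L = 628.31 mL.
R = (PIP − Pplat)/V̇ = (16 − 9) / 1.0833 = 7.0/1.0833 = 6.462 cmH2O·s/L.
C = Vt/(Pplat − PEEP) = 628.31 / (9 − 1) = 628.31/8.0 = 78.539 mL/cmH2O.
τ = R × C = 6.462 × 0.07854 L/cmH2O = 0.5075 s.
Fraction remaining at end-expiration = e^(−Te/τ) = e^(−0.85/0.5075) = 0.1873 → 18.73%.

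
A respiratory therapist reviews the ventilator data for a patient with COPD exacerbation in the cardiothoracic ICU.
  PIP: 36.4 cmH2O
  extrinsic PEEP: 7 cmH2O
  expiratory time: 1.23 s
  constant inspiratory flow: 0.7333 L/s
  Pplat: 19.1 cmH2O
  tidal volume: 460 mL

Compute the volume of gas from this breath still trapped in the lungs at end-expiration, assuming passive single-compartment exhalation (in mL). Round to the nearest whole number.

R = (PIP − Pplat)/V̇ = (36.4 − 19.1) / 0.7333 = 17.3/0.7333 = 23.592 cmH2O·s/L.
C = Vt/(Pplat − PEEP) = 460.0 / (19.1 − 7) = 460.0/12.1 = 38.017 mL/cmH2O.
τ = R × C = 23.592 × 0.03802 L/cmH2O = 0.897 s.
Fraction remaining = e^(−Te/τ) = e^(−1.23/0.897) = 0.2538.
Trapped volume = 460.0 × 0.2538 = 116.75 mL.

117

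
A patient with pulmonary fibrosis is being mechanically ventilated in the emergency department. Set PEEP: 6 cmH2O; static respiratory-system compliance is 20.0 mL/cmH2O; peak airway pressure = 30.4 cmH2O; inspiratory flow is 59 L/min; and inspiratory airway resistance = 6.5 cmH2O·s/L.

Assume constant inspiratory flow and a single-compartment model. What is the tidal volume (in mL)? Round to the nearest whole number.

Flow: 59 L/min ÷ 60 = 0.9833 L/s.
Equation of motion (constant flow): PIP = Vt/C + R·V̇ + PEEP.
Vt/C = PIP − R·V̇ − PEEP = 30.4 − 6.391 − 6 = 18.009 cmH2O.
Vt = C × 18.009 = 20.0 × 18.009 = 360.18 mL.

360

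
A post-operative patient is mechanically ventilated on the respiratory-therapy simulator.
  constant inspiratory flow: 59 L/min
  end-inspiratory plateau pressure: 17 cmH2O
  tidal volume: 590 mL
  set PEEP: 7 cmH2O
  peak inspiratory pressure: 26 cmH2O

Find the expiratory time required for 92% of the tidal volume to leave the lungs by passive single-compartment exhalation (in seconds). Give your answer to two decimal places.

1.36

Flow: 59 L/min ÷ 60 = 0.9833 L/s.
R = (PIP − Pplat)/V̇ = (26 − 17) / 0.9833 = 9.0/0.9833 = 9.153 cmH2O·s/L.
C = Vt/(Pplat − PEEP) = 590.0 / (17 − 7) = 590.0/10.0 = 59.0 mL/cmH2O.
τ = R × C = 9.153 × 0.059 L/cmH2O = 0.54 s.
t = −τ·ln(1 − 0.92) = −0.54·ln(0.08) = 1.364 s.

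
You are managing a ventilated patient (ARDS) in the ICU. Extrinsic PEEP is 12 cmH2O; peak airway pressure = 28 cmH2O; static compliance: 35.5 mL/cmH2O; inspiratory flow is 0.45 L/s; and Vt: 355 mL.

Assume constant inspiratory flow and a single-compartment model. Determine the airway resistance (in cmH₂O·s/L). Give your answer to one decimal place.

Equation of motion (constant flow): PIP = Vt/C + R·V̇ + PEEP.
R·V̇ = PIP − Vt/C − PEEP = 28 − 355/35.5 − 12 = 28 − 10.0 − 12 = 6.0 cmH2O.
R = 6.0 / 0.45 = 13.333 cmH2O·s/L.

13.3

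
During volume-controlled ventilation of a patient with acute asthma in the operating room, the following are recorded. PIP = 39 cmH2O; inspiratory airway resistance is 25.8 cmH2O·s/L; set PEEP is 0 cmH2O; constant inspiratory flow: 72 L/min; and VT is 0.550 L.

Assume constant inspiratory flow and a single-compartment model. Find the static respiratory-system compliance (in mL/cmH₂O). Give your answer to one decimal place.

68.4

Flow: 72 L/min ÷ 60 = 1.2 L/s.
Equation of motion (constant flow): PIP = Vt/C + R·V̇ + PEEP.
Vt/C = PIP − R·V̇ − PEEP = 39 − 25.8×1.2 − 0 = 39 − 30.96 − 0 = 8.04 cmH2O.
C = Vt / 8.04 = 550 / 8.04 = 68.408 mL/cmH2O.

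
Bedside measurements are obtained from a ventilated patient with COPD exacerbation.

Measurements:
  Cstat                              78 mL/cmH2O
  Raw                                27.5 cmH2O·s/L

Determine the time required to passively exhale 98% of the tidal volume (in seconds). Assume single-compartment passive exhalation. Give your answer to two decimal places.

8.39

τ = R × C = 27.5 × 78 mL/cmH2O = 27.5 × 0.078 L/cmH2O = 2.145 s.
Exhaled fraction f = 1 − e^(−t/τ) → t = −τ·ln(1 − f) = −2.145·ln(0.02) = 8.391 s.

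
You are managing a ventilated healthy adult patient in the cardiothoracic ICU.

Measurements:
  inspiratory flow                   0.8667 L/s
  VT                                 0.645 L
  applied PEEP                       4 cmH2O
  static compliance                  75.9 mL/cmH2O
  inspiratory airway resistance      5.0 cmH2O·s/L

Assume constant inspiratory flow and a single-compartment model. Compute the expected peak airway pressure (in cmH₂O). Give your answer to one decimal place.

Equation of motion (constant flow): PIP = Vt/C + R·V̇ + PEEP.
PIP = 645/75.9 + 5.0×0.8667 + 4 = 8.498 + 4.334 + 4 = 16.832 cmH2O.

16.8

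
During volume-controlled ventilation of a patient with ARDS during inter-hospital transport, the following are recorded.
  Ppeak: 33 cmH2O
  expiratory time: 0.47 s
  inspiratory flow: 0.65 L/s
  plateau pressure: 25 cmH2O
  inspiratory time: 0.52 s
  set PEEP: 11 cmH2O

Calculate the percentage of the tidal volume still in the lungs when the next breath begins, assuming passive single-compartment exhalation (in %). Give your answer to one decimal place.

20.6

Vt = flow × Ti = 0.65 L/s × 0.52 s × 1000 mL/L = 338.0 mL.
R = (PIP − Pplat)/V̇ = (33 − 25) / 0.65 = 8.0/0.65 = 12.308 cmH2O·s/L.
C = Vt/(Pplat − PEEP) = 338.0 / (25 − 11) = 338.0/14.0 = 24.143 mL/cmH2O.
τ = R × C = 12.308 × 0.02414 L/cmH2O = 0.2971 s.
Fraction remaining at end-expiration = e^(−Te/τ) = e^(−0.47/0.2971) = 0.2056 → 20.56%.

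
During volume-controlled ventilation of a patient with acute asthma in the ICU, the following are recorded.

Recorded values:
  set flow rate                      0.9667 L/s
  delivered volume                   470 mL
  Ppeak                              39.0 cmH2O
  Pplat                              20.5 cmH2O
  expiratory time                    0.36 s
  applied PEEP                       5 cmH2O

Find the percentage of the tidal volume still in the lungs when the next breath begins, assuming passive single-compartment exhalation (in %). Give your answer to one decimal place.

53.8

R = (PIP − Pplat)/V̇ = (39.0 − 20.5) / 0.9667 = 18.5/0.9667 = 19.137 cmH2O·s/L.
C = Vt/(Pplat − PEEP) = 470.0 / (20.5 − 5) = 470.0/15.5 = 30.323 mL/cmH2O.
τ = R × C = 19.137 × 0.03032 L/cmH2O = 0.5802 s.
Fraction remaining at end-expiration = e^(−Te/τ) = e^(−0.36/0.5802) = 0.5377 → 53.77%.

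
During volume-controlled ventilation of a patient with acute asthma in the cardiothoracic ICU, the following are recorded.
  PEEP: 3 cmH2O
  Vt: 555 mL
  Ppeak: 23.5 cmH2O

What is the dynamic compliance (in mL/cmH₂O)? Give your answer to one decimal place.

27.1

Dynamic compliance = Vt / (PIP − PEEP) = 555 / (23.5 − 3) = 555 / 20.5 = 27.073 mL/cmH2O.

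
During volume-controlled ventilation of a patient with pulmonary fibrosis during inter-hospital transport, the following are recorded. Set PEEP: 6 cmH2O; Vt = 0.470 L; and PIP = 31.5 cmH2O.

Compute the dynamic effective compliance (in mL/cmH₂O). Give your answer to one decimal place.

Dynamic compliance = Vt / (PIP − PEEP) = 470 / (31.5 − 6) = 470 / 25.5 = 18.431 mL/cmH2O.

18.4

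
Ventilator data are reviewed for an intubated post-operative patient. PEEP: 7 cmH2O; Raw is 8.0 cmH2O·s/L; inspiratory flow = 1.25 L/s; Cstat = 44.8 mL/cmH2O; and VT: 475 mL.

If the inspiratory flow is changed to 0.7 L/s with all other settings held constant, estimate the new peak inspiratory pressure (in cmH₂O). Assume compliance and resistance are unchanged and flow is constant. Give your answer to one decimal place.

23.2

PIP = Vt/C + R·V̇ + PEEP (constant-flow equation of motion).
Only the resistive term changes: ΔPIP = R × ΔV̇ = 8.0 × (0.7 − 1.25) = 8.0 × -0.55 = -4.4 cmH2O.
Original PIP = 475/44.8 + 8.0×1.25 + 7 = 27.603 cmH2O; new PIP = 27.603 + (-4.4) = 23.203 cmH2O.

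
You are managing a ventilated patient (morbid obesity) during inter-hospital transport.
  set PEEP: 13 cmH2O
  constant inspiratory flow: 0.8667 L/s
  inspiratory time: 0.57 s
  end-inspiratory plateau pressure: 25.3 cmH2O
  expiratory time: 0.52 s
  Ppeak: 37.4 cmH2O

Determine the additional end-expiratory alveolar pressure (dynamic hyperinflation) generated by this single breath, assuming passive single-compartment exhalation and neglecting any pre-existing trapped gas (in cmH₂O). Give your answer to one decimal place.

Vt = flow × Ti = 0.8667 L/s × 0.57 s × 1000 mL/L = 494.02 mL.
R = (PIP − Pplat)/V̇ = (37.4 − 25.3) / 0.8667 = 12.1/0.8667 = 13.961 cmH2O·s/L.
C = Vt/(Pplat − PEEP) = 494.02 / (25.3 − 13) = 494.02/12.3 = 40.164 mL/cmH2O.
τ = R × C = 13.961 × 0.04016 L/cmH2O = 0.5607 s.
Fraction remaining = e^(−Te/τ) = e^(−0.52/0.5607) = 0.3956; trapped volume = 494.02 × 0.3956 = 195.43 mL.
Additional alveolar pressure from trapping ≈ V_trapped / C = 195.43 / 40.164 = 4.866 cmH2O.

4.9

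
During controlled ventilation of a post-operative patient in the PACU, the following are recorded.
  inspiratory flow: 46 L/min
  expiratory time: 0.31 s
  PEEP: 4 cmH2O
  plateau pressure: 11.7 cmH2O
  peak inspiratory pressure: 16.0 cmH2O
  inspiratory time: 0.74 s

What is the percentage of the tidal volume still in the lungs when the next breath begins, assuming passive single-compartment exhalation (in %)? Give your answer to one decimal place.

47.2

Flow: 46 L/min ÷ 60 = 0.7667 L/s.
Vt = flow × Ti = 0.7667 L/s × 0.74 s × 1000 mL/L = 567.36 mL.
R = (PIP − Pplat)/V̇ = (16.0 − 11.7) / 0.7667 = 4.3/0.7667 = 5.608 cmH2O·s/L.
C = Vt/(Pplat − PEEP) = 567.36 / (11.7 − 4) = 567.36/7.7 = 73.683 mL/cmH2O.
τ = R × C = 5.608 × 0.07368 L/cmH2O = 0.4132 s.
Fraction remaining at end-expiration = e^(−Te/τ) = e^(−0.31/0.4132) = 0.4723 → 47.23%.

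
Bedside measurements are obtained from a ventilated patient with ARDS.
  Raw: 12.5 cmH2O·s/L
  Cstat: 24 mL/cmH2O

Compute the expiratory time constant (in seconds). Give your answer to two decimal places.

0.30

τ = R × C = 12.5 × 24 mL/cmH2O = 12.5 × 0.024 L/cmH2O = 0.3 s.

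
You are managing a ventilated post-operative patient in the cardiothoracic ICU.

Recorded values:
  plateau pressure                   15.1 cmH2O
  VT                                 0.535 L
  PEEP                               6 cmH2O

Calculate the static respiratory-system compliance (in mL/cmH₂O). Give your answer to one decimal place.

Cstat = Vt / (Pplat − PEEP) = 535 / (15.1 − 6) = 535 / 9.1 = 58.791 mL/cmH2O.

58.8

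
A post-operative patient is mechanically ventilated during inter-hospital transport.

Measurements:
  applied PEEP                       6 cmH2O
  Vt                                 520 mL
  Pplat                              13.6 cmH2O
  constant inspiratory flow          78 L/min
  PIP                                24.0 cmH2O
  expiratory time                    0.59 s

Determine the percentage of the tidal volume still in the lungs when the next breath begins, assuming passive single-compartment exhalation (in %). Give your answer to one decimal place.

Flow: 78 L/min ÷ 60 = 1.3 L/s.
R = (PIP − Pplat)/V̇ = (24.0 − 13.6) / 1.3 = 10.4/1.3 = 8.0 cmH2O·s/L.
C = Vt/(Pplat − PEEP) = 520.0 / (13.6 − 6) = 520.0/7.6 = 68.421 mL/cmH2O.
τ = R × C = 8.0 × 0.06842 L/cmH2O = 0.5474 s.
Fraction remaining at end-expiration = e^(−Te/τ) = e^(−0.59/0.5474) = 0.3403 → 34.03%.

34.0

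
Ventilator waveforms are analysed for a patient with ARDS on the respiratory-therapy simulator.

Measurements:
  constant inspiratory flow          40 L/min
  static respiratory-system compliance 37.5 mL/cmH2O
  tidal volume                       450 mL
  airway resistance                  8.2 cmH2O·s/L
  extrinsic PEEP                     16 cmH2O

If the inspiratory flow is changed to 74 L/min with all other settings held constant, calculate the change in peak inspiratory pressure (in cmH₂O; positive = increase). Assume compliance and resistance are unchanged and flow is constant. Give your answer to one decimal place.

Flow: 40 L/min ÷ 60 = 0.6667 L/s.
New flow: 74 L/min ÷ 60 = 1.2333 L/s.
PIP = Vt/C + R·V̇ + PEEP (constant-flow equation of motion).
Only the resistive term changes: ΔPIP = R × ΔV̇ = 8.2 × (1.2333 − 0.6667) = 8.2 × 0.5666 = 4.646 cmH2O.

4.6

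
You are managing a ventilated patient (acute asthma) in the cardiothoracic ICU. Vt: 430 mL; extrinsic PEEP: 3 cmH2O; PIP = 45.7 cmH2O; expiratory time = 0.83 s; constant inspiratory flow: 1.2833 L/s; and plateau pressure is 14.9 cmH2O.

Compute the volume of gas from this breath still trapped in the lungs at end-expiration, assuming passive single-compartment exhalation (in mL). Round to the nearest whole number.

R = (PIP − Pplat)/V̇ = (45.7 − 14.9) / 1.2833 = 30.8/1.2833 = 24.001 cmH2O·s/L.
C = Vt/(Pplat − PEEP) = 430.0 / (14.9 − 3) = 430.0/11.9 = 36.134 mL/cmH2O.
τ = R × C = 24.001 × 0.03613 L/cmH2O = 0.8672 s.
Fraction remaining = e^(−Te/τ) = e^(−0.83/0.8672) = 0.384.
Trapped volume = 430.0 × 0.384 = 165.12 mL.

165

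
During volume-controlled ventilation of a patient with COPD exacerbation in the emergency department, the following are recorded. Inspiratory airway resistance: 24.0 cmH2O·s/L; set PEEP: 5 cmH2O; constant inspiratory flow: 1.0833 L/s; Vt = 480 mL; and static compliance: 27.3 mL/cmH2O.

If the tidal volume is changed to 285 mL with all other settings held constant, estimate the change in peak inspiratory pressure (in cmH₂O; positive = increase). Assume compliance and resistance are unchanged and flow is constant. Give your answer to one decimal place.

-7.1

PIP = Vt/C + R·V̇ + PEEP (constant-flow equation of motion).
Only the elastic term changes: ΔPIP = ΔVt / C = (285 − 480) / 27.3 = -7.143 cmH2O.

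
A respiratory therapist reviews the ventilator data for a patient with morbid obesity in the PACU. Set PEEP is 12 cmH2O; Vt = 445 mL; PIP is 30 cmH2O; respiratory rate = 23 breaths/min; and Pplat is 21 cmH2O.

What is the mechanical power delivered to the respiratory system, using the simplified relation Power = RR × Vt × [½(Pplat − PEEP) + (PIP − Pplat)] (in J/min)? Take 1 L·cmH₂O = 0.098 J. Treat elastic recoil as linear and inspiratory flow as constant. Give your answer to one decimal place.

13.5

Per-breath work = Vt × [½(Pplat−PEEP) + (PIP−Pplat)] = 0.445 × [0.5×9.0 + 9.0] = 0.445 × 13.5 = 6.008 L·cmH2O.
Power = 23 × 6.008 = 138.18 L·cmH2O/min.
× 0.098 J/(L·cmH2O) → 13.542 J/min.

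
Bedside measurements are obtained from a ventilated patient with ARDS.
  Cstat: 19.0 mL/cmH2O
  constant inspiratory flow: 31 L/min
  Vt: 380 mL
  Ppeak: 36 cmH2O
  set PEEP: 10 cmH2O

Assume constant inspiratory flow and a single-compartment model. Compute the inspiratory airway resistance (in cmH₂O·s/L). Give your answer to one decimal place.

11.6

Flow: 31 L/min ÷ 60 = 0.5167 L/s.
Equation of motion (constant flow): PIP = Vt/C + R·V̇ + PEEP.
R·V̇ = PIP − Vt/C − PEEP = 36 − 380/19.0 − 10 = 36 − 20.0 − 10 = 6.0 cmH2O.
R = 6.0 / 0.5167 = 11.612 cmH2O·s/L.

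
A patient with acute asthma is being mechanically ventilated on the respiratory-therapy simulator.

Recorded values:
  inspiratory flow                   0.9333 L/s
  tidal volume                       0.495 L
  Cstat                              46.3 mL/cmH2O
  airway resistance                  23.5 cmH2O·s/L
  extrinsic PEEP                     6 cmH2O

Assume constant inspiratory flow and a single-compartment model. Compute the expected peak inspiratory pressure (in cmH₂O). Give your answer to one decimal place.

38.6

Equation of motion (constant flow): PIP = Vt/C + R·V̇ + PEEP.
PIP = 495/46.3 + 23.5×0.9333 + 6 = 10.691 + 21.933 + 6 = 38.624 cmH2O.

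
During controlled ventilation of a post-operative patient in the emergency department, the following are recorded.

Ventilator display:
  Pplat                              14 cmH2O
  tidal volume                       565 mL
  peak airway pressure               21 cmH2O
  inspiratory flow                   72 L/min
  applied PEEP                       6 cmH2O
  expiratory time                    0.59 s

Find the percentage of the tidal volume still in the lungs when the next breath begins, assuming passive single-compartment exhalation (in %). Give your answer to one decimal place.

23.9

Flow: 72 L/min ÷ 60 = 1.2 L/s.
R = (PIP − Pplat)/V̇ = (21 − 14) / 1.2 = 7.0/1.2 = 5.833 cmH2O·s/L.
C = Vt/(Pplat − PEEP) = 565.0 / (14 − 6) = 565.0/8.0 = 70.625 mL/cmH2O.
τ = R × C = 5.833 × 0.07063 L/cmH2O = 0.412 s.
Fraction remaining at end-expiration = e^(−Te/τ) = e^(−0.59/0.412) = 0.2388 → 23.88%.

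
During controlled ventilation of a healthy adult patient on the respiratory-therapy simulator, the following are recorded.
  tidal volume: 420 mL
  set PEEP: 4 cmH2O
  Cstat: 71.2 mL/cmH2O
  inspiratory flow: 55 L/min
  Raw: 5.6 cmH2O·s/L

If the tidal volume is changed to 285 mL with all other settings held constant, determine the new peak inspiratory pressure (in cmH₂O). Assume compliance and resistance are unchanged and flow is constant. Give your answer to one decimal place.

13.1

Flow: 55 L/min ÷ 60 = 0.9167 L/s.
PIP = Vt/C + R·V̇ + PEEP (constant-flow equation of motion).
Only the elastic term changes: ΔPIP = ΔVt / C = (285 − 420) / 71.2 = -1.896 cmH2O.
Original PIP = 420/71.2 + 5.6×0.9167 + 4 = 15.032 cmH2O; new PIP = 15.032 + (-1.896) = 13.136 cmH2O.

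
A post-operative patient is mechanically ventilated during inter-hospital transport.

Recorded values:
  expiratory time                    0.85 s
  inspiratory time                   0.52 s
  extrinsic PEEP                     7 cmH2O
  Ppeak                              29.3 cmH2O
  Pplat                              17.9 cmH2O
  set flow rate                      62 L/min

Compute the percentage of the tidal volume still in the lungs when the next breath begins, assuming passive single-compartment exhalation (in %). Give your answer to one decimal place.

21.0

Flow: 62 L/min ÷ 60 = 1.0333 L/s.
Vt = flow × Ti = 1.0333 L/s × 0.52 s × 1000 mL/L = 537.32 mL.
R = (PIP − Pplat)/V̇ = (29.3 − 17.9) / 1.0333 = 11.4/1.0333 = 11.033 cmH2O·s/L.
C = Vt/(Pplat − PEEP) = 537.32 / (17.9 − 7) = 537.32/10.9 = 49.295 mL/cmH2O.
τ = R × C = 11.033 × 0.0493 L/cmH2O = 0.5439 s.
Fraction remaining at end-expiration = e^(−Te/τ) = e^(−0.85/0.5439) = 0.2096 → 20.96%.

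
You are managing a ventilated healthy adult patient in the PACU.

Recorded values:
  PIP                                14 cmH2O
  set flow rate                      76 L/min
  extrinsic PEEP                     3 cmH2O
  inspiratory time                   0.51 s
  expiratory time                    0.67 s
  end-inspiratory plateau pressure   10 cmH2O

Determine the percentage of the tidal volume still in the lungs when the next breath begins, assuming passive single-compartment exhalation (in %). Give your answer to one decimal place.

Flow: 76 L/min ÷ 60 = 1.2667 L/s.
Vt = flow × Ti = 1.2667 L/s × 0.51 s × 1000 mL/L = 646.02 mL.
R = (PIP − Pplat)/V̇ = (14 − 10) / 1.2667 = 4.0/1.2667 = 3.158 cmH2O·s/L.
C = Vt/(Pplat − PEEP) = 646.02 / (10 − 3) = 646.02/7.0 = 92.289 mL/cmH2O.
τ = R × C = 3.158 × 0.09229 L/cmH2O = 0.2915 s.
Fraction remaining at end-expiration = e^(−Te/τ) = e^(−0.67/0.2915) = 0.1004 → 10.04%.

10.0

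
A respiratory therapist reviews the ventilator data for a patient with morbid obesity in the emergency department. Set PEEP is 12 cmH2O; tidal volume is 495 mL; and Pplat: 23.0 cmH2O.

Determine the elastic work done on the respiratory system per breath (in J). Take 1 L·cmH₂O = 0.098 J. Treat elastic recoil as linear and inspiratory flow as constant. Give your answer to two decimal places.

Elastic work ≈ ½ × (Pplat − PEEP) × Vt = 0.5 × (23.0 − 12) × 0.495 L = 0.5 × 11.0 × 0.495 = 2.723 L·cmH2O.
× 0.098 J/(L·cmH2O) → 0.2669 J.

0.27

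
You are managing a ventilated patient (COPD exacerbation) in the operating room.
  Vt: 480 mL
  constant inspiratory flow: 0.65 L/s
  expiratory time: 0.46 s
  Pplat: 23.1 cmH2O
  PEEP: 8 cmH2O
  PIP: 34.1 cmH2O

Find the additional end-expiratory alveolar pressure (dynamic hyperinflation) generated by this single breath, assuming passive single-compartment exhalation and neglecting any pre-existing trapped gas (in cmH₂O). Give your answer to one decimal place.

6.4

R = (PIP − Pplat)/V̇ = (34.1 − 23.1) / 0.65 = 11.0/0.65 = 16.923 cmH2O·s/L.
C = Vt/(Pplat − PEEP) = 480.0 / (23.1 − 8) = 480.0/15.1 = 31.788 mL/cmH2O.
τ = R × C = 16.923 × 0.03179 L/cmH2O = 0.538 s.
Fraction remaining = e^(−Te/τ) = e^(−0.46/0.538) = 0.4253; trapped volume = 480.0 × 0.4253 = 204.14 mL.
Additional alveolar pressure from trapping ≈ V_trapped / C = 204.14 / 31.788 = 6.422 cmH2O.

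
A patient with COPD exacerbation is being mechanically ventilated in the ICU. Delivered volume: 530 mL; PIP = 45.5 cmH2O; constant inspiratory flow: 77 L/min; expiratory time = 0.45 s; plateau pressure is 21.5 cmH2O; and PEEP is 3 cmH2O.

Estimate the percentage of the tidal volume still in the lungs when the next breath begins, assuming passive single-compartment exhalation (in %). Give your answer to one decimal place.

Flow: 77 L/min ÷ 60 = 1.2833 L/s.
R = (PIP − Pplat)/V̇ = (45.5 − 21.5) / 1.2833 = 24.0/1.2833 = 18.702 cmH2O·s/L.
C = Vt/(Pplat − PEEP) = 530.0 / (21.5 − 3) = 530.0/18.5 = 28.649 mL/cmH2O.
τ = R × C = 18.702 × 0.02865 L/cmH2O = 0.5358 s.
Fraction remaining at end-expiration = e^(−Te/τ) = e^(−0.45/0.5358) = 0.4318 → 43.18%.

43.2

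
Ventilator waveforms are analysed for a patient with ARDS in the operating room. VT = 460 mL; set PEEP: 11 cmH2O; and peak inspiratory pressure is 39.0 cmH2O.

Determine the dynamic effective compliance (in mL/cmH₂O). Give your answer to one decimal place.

Dynamic compliance = Vt / (PIP − PEEP) = 460 / (39.0 − 11) = 460 / 28.0 = 16.429 mL/cmH2O.

16.4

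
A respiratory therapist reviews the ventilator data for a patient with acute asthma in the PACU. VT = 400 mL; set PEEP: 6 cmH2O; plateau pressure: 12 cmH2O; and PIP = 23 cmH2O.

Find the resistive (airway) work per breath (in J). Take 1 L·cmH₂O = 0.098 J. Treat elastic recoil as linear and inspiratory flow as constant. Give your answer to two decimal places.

With constant inspiratory flow the resistive pressure is constant at PIP − Pplat = 23 − 12 = 11.0 cmH2O, so resistive work = 11.0 × 0.400 = 4.4 L·cmH2O.
× 0.098 J/(L·cmH2O) → 0.4312 J.

0.43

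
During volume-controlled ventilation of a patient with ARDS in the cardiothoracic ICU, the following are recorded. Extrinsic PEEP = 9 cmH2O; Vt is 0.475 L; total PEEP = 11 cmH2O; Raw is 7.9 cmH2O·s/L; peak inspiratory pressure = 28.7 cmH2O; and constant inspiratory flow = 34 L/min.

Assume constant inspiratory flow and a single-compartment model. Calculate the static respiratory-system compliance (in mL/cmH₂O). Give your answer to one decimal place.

Flow: 34 L/min ÷ 60 = 0.5667 L/s.
Total PEEP = 11 cmH2O (set 9 + intrinsic 2); this is the baseline alveolar pressure.
Equation of motion (constant flow): PIP = Vt/C + R·V̇ + PEEP.
Vt/C = PIP − R·V̇ − PEEP = 28.7 − 7.9×0.5667 − 11 = 28.7 − 4.477 − 11 = 13.223 cmH2O.
C = Vt / 13.223 = 475 / 13.223 = 35.922 mL/cmH2O.

35.9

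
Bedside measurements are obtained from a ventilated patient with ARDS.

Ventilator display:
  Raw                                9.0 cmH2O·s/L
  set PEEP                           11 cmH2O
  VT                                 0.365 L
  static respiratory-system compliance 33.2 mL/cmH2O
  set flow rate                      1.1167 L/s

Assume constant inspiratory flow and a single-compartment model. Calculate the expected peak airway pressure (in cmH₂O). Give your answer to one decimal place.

Equation of motion (constant flow): PIP = Vt/C + R·V̇ + PEEP.
PIP = 365/33.2 + 9.0×1.1167 + 11 = 10.994 + 10.05 + 11 = 32.044 cmH2O.

32.0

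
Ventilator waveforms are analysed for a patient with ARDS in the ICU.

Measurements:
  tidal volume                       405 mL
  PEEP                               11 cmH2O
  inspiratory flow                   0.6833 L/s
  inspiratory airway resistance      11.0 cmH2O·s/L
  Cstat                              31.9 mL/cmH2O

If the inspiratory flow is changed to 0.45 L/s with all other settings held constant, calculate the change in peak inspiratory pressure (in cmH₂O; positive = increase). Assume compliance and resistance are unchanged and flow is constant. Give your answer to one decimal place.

-2.6

PIP = Vt/C + R·V̇ + PEEP (constant-flow equation of motion).
Only the resistive term changes: ΔPIP = R × ΔV̇ = 11.0 × (0.45 − 0.6833) = 11.0 × -0.2333 = -2.566 cmH2O.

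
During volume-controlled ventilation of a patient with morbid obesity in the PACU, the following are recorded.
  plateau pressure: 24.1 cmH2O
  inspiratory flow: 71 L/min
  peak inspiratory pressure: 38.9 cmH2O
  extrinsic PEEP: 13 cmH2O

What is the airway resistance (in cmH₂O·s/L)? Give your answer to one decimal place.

Flow: 71 L/min ÷ 60 = 1.1833 L/s.
Raw = (PIP − Pplat) / flow = (38.9 − 24.1) / 1.1833 = 14.8 / 1.1833 = 12.507 cmH2O·s/L.

12.5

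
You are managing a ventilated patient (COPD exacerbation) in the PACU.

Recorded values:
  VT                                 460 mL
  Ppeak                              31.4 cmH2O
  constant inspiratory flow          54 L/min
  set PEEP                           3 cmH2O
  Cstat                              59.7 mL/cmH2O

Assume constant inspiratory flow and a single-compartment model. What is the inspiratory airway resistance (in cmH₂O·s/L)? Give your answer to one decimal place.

23.0

Flow: 54 L/min ÷ 60 = 0.9 L/s.
Equation of motion (constant flow): PIP = Vt/C + R·V̇ + PEEP.
R·V̇ = PIP − Vt/C − PEEP = 31.4 − 460/59.7 − 3 = 31.4 − 7.705 − 3 = 20.695 cmH2O.
R = 20.695 / 0.9 = 22.994 cmH2O·s/L.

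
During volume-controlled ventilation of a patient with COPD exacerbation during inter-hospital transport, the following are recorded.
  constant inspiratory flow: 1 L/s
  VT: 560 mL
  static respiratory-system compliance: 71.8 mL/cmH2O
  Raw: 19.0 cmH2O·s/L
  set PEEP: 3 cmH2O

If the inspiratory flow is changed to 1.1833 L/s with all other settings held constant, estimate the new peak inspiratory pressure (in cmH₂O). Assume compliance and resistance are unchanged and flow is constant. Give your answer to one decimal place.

33.3

PIP = Vt/C + R·V̇ + PEEP (constant-flow equation of motion).
Only the resistive term changes: ΔPIP = R × ΔV̇ = 19.0 × (1.1833 − 1) = 19.0 × 0.1833 = 3.483 cmH2O.
Original PIP = 560/71.8 + 19.0×1 + 3 = 29.799 cmH2O; new PIP = 29.799 + (3.483) = 33.282 cmH2O.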